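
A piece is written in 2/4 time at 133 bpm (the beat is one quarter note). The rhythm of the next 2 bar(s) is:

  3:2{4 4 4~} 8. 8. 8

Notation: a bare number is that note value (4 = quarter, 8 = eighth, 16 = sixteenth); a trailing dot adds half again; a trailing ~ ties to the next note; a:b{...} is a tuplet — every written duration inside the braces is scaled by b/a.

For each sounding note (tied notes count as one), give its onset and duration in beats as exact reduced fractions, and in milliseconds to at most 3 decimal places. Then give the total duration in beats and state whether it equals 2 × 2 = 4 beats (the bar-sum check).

1) 0.0ms=0b +300.752ms=2/3b
2) 300.752ms=2/3b +300.752ms=2/3b
3) 601.504ms=4/3b +639.098ms=17/12b
4) 1240.602ms=11/4b +338.346ms=3/4b
5) 1578.947ms=7/2b +225.564ms=1/2b
Σ=4b of 4 (133bpm 2/4) — PASS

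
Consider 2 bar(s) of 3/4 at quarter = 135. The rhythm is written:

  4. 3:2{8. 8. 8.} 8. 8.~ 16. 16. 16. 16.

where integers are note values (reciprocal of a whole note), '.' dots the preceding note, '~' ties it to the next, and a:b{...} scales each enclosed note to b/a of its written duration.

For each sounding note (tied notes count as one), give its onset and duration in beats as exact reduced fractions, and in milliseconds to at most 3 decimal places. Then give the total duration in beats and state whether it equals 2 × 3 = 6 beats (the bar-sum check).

1) 0.0ms=0b +666.667ms=3/2b
2) 666.667ms=3/2b +222.222ms=1/2b
3) 888.889ms=2b +222.222ms=1/2b
4) 1111.111ms=5/2b +222.222ms=1/2b
5) 1333.333ms=3b +333.333ms=3/4b
6) 1666.667ms=15/4b +500.0ms=9/8b
7) 2166.667ms=39/8b +166.667ms=3/8b
8) 2333.333ms=21/4b +166.667ms=3/8b
9) 2500.0ms=45/8b +166.667ms=3/8b
Σ=6b of 6 (135bpm 3/4) — PASS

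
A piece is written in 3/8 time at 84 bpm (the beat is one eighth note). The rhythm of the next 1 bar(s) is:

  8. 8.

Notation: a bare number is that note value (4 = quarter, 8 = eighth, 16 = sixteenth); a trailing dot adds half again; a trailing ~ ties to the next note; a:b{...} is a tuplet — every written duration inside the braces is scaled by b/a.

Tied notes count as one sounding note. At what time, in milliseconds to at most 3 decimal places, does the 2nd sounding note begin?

note 2 onset = 3/2b = 1071.429ms

1. 0.0ms @ 0 + 1071.429ms (3/2)
2. 1071.429ms @ 3/2 + 1071.429ms (3/2)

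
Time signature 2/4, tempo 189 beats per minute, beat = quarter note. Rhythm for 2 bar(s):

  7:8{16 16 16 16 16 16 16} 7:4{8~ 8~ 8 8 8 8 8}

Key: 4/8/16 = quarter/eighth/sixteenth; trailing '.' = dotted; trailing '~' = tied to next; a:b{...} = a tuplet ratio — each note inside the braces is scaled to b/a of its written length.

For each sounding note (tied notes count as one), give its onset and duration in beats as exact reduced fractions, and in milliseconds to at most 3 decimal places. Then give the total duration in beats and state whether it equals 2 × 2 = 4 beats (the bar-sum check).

1) 0.0ms=0b +90.703ms=2/7b
2) 90.703ms=2/7b +90.703ms=2/7b
3) 181.406ms=4/7b +90.703ms=2/7b
4) 272.109ms=6/7b +90.703ms=2/7b
5) 362.812ms=8/7b +90.703ms=2/7b
6) 453.515ms=10/7b +90.703ms=2/7b
7) 544.218ms=12/7b +90.703ms=2/7b
8) 634.921ms=2b +272.109ms=6/7b
9) 907.029ms=20/7b +90.703ms=2/7b
10) 997.732ms=22/7b +90.703ms=2/7b
11) 1088.435ms=24/7b +90.703ms=2/7b
12) 1179.138ms=26/7b +90.703ms=2/7b
Σ=4b of 4 (189bpm 2/4) — PASS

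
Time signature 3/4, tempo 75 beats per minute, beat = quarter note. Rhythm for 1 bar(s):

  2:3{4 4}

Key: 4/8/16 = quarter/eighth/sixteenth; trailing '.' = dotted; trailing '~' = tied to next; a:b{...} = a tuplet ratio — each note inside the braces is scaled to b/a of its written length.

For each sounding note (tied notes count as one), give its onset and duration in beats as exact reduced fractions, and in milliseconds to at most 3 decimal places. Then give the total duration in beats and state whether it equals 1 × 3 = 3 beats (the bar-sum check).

1) 0.0ms=0b +1200.0ms=3/2b
2) 1200.0ms=3/2b +1200.0ms=3/2b
Σ=3b of 3 (75bpm 3/4) — PASS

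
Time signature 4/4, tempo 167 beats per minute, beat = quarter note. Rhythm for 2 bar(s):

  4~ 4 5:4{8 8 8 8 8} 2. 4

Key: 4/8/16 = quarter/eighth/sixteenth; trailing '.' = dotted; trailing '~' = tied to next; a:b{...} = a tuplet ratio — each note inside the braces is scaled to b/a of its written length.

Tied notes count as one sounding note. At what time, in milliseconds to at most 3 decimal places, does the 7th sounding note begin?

1. 0.0ms @ 0 + 718.563ms (2)
2. 718.563ms @ 2 + 143.713ms (2/5)
3. 862.275ms @ 12/5 + 143.713ms (2/5)
4. 1005.988ms @ 14/5 + 143.713ms (2/5)
5. 1149.701ms @ 16/5 + 143.713ms (2/5)
6. 1293.413ms @ 18/5 + 143.713ms (2/5)
7. 1437.126ms @ 4 + 1077.844ms (3)
8. 2514.97ms @ 7 + 359.281ms (1)

note 7 onset = 4b = 1437.126ms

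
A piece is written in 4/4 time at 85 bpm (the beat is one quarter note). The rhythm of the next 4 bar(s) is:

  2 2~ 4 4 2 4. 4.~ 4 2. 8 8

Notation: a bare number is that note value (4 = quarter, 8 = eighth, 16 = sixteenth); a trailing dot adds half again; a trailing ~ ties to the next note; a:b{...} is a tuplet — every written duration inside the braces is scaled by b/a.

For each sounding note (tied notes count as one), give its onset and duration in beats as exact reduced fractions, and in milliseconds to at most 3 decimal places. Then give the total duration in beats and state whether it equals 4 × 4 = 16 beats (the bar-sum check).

1) 0.0ms=0b +1411.765ms=2b
2) 1411.765ms=2b +2117.647ms=3b
3) 3529.412ms=5b +705.882ms=1b
4) 4235.294ms=6b +1411.765ms=2b
5) 5647.059ms=8b +1058.824ms=3/2b
6) 6705.882ms=19/2b +1764.706ms=5/2b
7) 8470.588ms=12b +2117.647ms=3b
8) 10588.235ms=15b +352.941ms=1/2b
9) 10941.176ms=31/2b +352.941ms=1/2b
Σ=16b of 16 (85bpm 4/4) — PASS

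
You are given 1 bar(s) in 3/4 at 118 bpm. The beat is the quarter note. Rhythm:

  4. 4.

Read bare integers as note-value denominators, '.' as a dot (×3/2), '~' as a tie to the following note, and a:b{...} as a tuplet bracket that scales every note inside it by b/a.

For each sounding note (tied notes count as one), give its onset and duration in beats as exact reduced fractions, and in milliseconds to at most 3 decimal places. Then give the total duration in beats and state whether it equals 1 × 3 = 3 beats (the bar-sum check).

1) 0.0ms=0b +762.712ms=3/2b
2) 762.712ms=3/2b +762.712ms=3/2b
Σ=3b of 3 (118bpm 3/4) — PASS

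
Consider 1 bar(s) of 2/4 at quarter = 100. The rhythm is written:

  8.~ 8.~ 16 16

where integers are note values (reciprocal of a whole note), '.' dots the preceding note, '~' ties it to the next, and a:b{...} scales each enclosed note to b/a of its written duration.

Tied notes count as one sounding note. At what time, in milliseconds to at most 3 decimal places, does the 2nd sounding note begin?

note 2 onset = 7/4b = 1050.0ms

1. 0.0ms @ 0 + 1050.0ms (7/4)
2. 1050.0ms @ 7/4 + 150.0ms (1/4)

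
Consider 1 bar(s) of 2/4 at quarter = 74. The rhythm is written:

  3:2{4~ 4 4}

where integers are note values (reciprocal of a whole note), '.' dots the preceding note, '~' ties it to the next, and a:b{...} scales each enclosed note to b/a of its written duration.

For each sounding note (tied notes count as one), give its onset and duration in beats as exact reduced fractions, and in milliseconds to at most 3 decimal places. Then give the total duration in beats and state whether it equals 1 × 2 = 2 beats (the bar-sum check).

1) 0.0ms=0b +1081.081ms=4/3b
2) 1081.081ms=4/3b +540.541ms=2/3b
Σ=2b of 2 (74bpm 2/4) — PASS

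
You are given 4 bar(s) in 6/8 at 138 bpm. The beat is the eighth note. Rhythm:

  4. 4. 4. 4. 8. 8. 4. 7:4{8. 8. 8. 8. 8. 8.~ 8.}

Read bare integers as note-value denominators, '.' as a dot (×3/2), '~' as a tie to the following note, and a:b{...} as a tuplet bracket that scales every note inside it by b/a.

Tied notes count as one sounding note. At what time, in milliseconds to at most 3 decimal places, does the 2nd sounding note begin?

note 2 onset = 3b = 1304.348ms

1. 0.0ms @ 0 + 1304.348ms (3)
2. 1304.348ms @ 3 + 1304.348ms (3)
3. 2608.696ms @ 6 + 1304.348ms (3)
4. 3913.043ms @ 9 + 1304.348ms (3)
5. 5217.391ms @ 12 + 652.174ms (3/2)
6. 5869.565ms @ 27/2 + 652.174ms (3/2)
7. 6521.739ms @ 15 + 1304.348ms (3)
8. 7826.087ms @ 18 + 372.671ms (6/7)
9. 8198.758ms @ 132/7 + 372.671ms (6/7)
10. 8571.429ms @ 138/7 + 372.671ms (6/7)
11. 8944.099ms @ 144/7 + 372.671ms (6/7)
12. 9316.77ms @ 150/7 + 372.671ms (6/7)
13. 9689.441ms @ 156/7 + 745.342ms (12/7)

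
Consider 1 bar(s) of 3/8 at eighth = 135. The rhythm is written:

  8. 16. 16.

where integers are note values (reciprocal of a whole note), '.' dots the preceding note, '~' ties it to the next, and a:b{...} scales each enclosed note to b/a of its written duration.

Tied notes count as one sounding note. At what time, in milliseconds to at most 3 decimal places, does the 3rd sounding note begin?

1. 0.0ms @ 0 + 666.667ms (3/2)
2. 666.667ms @ 3/2 + 333.333ms (3/4)
3. 1000.0ms @ 9/4 + 333.333ms (3/4)

note 3 onset = 9/4b = 1000.0ms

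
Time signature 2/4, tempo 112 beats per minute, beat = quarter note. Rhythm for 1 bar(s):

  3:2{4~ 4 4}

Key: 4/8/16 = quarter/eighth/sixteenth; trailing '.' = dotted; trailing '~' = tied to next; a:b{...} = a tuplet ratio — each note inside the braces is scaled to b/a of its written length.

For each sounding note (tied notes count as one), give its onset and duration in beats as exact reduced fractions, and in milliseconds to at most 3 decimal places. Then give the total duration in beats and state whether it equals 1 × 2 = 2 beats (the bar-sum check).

1) 0.0ms=0b +714.286ms=4/3b
2) 714.286ms=4/3b +357.143ms=2/3b
Σ=2b of 2 (112bpm 2/4) — PASS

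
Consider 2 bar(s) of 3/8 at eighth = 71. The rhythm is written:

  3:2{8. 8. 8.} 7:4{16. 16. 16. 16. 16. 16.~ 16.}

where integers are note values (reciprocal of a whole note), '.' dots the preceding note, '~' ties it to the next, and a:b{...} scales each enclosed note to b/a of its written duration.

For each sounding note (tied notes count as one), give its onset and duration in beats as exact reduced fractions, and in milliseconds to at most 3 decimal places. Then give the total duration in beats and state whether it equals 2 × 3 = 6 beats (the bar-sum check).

1) 0.0ms=0b +845.07ms=1b
2) 845.07ms=1b +845.07ms=1b
3) 1690.141ms=2b +845.07ms=1b
4) 2535.211ms=3b +362.173ms=3/7b
5) 2897.384ms=24/7b +362.173ms=3/7b
6) 3259.557ms=27/7b +362.173ms=3/7b
7) 3621.73ms=30/7b +362.173ms=3/7b
8) 3983.903ms=33/7b +362.173ms=3/7b
9) 4346.076ms=36/7b +724.346ms=6/7b
Σ=6b of 6 (71bpm 3/8) — PASS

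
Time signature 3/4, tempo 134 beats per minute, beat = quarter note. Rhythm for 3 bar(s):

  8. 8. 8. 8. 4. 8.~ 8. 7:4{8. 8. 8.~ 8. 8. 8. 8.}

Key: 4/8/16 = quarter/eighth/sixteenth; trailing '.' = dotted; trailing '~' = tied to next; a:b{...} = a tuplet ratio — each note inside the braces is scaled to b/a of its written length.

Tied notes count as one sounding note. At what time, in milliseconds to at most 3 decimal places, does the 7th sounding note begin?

1. 0.0ms @ 0 + 335.821ms (3/4)
2. 335.821ms @ 3/4 + 335.821ms (3/4)
3. 671.642ms @ 3/2 + 335.821ms (3/4)
4. 1007.463ms @ 9/4 + 335.821ms (3/4)
5. 1343.284ms @ 3 + 671.642ms (3/2)
6. 2014.925ms @ 9/2 + 671.642ms (3/2)
7. 2686.567ms @ 6 + 191.898ms (3/7)
8. 2878.465ms @ 45/7 + 191.898ms (3/7)
9. 3070.362ms @ 48/7 + 383.795ms (6/7)
10. 3454.158ms @ 54/7 + 191.898ms (3/7)
11. 3646.055ms @ 57/7 + 191.898ms (3/7)
12. 3837.953ms @ 60/7 + 191.898ms (3/7)

note 7 onset = 6b = 2686.567ms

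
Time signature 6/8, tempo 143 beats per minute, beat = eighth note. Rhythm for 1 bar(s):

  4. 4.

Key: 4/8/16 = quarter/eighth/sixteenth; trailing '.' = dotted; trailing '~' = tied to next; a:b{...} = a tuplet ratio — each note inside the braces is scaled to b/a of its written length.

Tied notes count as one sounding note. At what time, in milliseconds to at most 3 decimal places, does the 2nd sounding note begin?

note 2 onset = 3b = 1258.741ms

1. 0.0ms @ 0 + 1258.741ms (3)
2. 1258.741ms @ 3 + 1258.741ms (3)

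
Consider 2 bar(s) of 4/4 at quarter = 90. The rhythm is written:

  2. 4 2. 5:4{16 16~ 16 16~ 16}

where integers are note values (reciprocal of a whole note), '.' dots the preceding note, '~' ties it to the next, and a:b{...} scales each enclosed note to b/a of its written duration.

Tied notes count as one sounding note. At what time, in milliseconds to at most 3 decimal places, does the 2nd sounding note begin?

note 2 onset = 3b = 2000.0ms

1. 0.0ms @ 0 + 2000.0ms (3)
2. 2000.0ms @ 3 + 666.667ms (1)
3. 2666.667ms @ 4 + 2000.0ms (3)
4. 4666.667ms @ 7 + 133.333ms (1/5)
5. 4800.0ms @ 36/5 + 266.667ms (2/5)
6. 5066.667ms @ 38/5 + 266.667ms (2/5)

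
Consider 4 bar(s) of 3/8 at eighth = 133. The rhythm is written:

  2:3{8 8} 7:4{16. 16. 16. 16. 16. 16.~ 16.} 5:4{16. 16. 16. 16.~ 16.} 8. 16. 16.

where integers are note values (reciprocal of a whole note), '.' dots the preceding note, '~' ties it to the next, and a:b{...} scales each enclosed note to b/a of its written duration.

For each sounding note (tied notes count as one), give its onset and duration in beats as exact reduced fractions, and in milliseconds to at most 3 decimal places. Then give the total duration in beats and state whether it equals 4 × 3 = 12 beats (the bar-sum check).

1) 0.0ms=0b +676.692ms=3/2b
2) 676.692ms=3/2b +676.692ms=3/2b
3) 1353.383ms=3b +193.34ms=3/7b
4) 1546.724ms=24/7b +193.34ms=3/7b
5) 1740.064ms=27/7b +193.34ms=3/7b
6) 1933.405ms=30/7b +193.34ms=3/7b
7) 2126.745ms=33/7b +193.34ms=3/7b
8) 2320.086ms=36/7b +386.681ms=6/7b
9) 2706.767ms=6b +270.677ms=3/5b
10) 2977.444ms=33/5b +270.677ms=3/5b
11) 3248.12ms=36/5b +270.677ms=3/5b
12) 3518.797ms=39/5b +541.353ms=6/5b
13) 4060.15ms=9b +676.692ms=3/2b
14) 4736.842ms=21/2b +338.346ms=3/4b
15) 5075.188ms=45/4b +338.346ms=3/4b
Σ=12b of 12 (133bpm 3/8) — PASS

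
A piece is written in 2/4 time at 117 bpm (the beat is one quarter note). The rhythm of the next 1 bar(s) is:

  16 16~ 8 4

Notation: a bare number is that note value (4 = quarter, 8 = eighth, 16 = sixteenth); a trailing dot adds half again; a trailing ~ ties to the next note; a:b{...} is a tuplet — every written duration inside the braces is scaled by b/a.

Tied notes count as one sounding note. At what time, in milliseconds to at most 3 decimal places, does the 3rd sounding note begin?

1. 0.0ms @ 0 + 128.205ms (1/4)
2. 128.205ms @ 1/4 + 384.615ms (3/4)
3. 512.821ms @ 1 + 512.821ms (1)

note 3 onset = 1b = 512.821ms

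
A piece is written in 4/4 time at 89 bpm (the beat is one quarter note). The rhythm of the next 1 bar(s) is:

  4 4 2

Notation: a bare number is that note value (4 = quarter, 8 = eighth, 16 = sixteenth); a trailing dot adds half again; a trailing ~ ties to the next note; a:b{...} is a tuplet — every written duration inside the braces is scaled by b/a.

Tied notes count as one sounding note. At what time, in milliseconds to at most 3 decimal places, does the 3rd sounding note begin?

1. 0.0ms @ 0 + 674.157ms (1)
2. 674.157ms @ 1 + 674.157ms (1)
3. 1348.315ms @ 2 + 1348.315ms (2)

note 3 onset = 2b = 1348.315ms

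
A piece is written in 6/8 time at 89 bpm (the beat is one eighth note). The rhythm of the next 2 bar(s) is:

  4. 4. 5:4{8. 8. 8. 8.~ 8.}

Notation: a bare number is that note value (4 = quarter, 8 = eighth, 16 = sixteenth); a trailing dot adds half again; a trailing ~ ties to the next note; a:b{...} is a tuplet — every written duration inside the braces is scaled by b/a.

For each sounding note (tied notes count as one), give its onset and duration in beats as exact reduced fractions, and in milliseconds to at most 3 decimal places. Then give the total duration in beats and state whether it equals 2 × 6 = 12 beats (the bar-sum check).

1) 0.0ms=0b +2022.472ms=3b
2) 2022.472ms=3b +2022.472ms=3b
3) 4044.944ms=6b +808.989ms=6/5b
4) 4853.933ms=36/5b +808.989ms=6/5b
5) 5662.921ms=42/5b +808.989ms=6/5b
6) 6471.91ms=48/5b +1617.978ms=12/5b
Σ=12b of 12 (89bpm 6/8) — PASS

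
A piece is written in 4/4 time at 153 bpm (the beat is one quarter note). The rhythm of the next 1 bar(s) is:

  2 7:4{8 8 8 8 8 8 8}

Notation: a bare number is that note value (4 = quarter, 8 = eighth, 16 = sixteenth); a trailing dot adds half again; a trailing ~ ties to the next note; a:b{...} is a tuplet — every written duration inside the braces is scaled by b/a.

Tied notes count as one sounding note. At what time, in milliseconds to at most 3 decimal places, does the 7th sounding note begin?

1. 0.0ms @ 0 + 784.314ms (2)
2. 784.314ms @ 2 + 112.045ms (2/7)
3. 896.359ms @ 16/7 + 112.045ms (2/7)
4. 1008.403ms @ 18/7 + 112.045ms (2/7)
5. 1120.448ms @ 20/7 + 112.045ms (2/7)
6. 1232.493ms @ 22/7 + 112.045ms (2/7)
7. 1344.538ms @ 24/7 + 112.045ms (2/7)
8. 1456.583ms @ 26/7 + 112.045ms (2/7)

note 7 onset = 24/7b = 1344.538ms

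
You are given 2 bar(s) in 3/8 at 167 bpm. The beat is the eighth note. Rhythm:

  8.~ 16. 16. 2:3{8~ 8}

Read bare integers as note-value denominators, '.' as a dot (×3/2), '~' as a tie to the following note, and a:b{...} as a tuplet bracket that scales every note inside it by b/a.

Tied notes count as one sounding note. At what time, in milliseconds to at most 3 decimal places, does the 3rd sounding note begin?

1. 0.0ms @ 0 + 808.383ms (9/4)
2. 808.383ms @ 9/4 + 269.461ms (3/4)
3. 1077.844ms @ 3 + 1077.844ms (3)

note 3 onset = 3b = 1077.844ms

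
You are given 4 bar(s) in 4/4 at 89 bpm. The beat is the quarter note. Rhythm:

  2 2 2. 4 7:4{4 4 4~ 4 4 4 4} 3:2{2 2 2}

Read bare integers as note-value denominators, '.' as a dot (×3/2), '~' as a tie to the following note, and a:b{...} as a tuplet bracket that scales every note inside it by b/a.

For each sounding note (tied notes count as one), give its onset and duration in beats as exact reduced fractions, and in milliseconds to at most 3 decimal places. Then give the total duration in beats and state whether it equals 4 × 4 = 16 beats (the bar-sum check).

1) 0.0ms=0b +1348.315ms=2b
2) 1348.315ms=2b +1348.315ms=2b
3) 2696.629ms=4b +2022.472ms=3b
4) 4719.101ms=7b +674.157ms=1b
5) 5393.258ms=8b +385.233ms=4/7b
6) 5778.491ms=60/7b +385.233ms=4/7b
7) 6163.724ms=64/7b +770.465ms=8/7b
8) 6934.189ms=72/7b +385.233ms=4/7b
9) 7319.422ms=76/7b +385.233ms=4/7b
10) 7704.655ms=80/7b +385.233ms=4/7b
11) 8089.888ms=12b +898.876ms=4/3b
12) 8988.764ms=40/3b +898.876ms=4/3b
13) 9887.64ms=44/3b +898.876ms=4/3b
Σ=16b of 16 (89bpm 4/4) — PASS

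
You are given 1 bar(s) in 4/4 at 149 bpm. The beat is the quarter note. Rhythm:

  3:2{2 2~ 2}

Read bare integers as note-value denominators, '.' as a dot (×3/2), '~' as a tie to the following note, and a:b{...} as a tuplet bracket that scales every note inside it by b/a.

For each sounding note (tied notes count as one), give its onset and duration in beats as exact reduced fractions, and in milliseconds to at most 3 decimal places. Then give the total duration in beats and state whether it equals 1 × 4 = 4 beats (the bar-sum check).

1) 0.0ms=0b +536.913ms=4/3b
2) 536.913ms=4/3b +1073.826ms=8/3b
Σ=4b of 4 (149bpm 4/4) — PASS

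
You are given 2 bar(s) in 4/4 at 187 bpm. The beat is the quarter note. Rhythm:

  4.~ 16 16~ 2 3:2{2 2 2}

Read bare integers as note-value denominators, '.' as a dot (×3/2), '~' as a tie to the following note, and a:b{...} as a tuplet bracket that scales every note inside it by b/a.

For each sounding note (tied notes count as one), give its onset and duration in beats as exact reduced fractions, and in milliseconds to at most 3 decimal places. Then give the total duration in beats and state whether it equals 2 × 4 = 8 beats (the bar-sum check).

1) 0.0ms=0b +561.497ms=7/4b
2) 561.497ms=7/4b +721.925ms=9/4b
3) 1283.422ms=4b +427.807ms=4/3b
4) 1711.23ms=16/3b +427.807ms=4/3b
5) 2139.037ms=20/3b +427.807ms=4/3b
Σ=8b of 8 (187bpm 4/4) — PASS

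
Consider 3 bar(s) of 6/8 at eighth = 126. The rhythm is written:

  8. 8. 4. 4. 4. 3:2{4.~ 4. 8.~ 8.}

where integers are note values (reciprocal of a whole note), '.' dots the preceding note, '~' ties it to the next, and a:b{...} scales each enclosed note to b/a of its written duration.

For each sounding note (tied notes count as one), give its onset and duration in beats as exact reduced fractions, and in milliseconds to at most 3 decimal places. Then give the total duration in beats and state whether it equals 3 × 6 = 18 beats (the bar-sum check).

1) 0.0ms=0b +714.286ms=3/2b
2) 714.286ms=3/2b +714.286ms=3/2b
3) 1428.571ms=3b +1428.571ms=3b
4) 2857.143ms=6b +1428.571ms=3b
5) 4285.714ms=9b +1428.571ms=3b
6) 5714.286ms=12b +1904.762ms=4b
7) 7619.048ms=16b +952.381ms=2b
Σ=18b of 18 (126bpm 6/8) — PASS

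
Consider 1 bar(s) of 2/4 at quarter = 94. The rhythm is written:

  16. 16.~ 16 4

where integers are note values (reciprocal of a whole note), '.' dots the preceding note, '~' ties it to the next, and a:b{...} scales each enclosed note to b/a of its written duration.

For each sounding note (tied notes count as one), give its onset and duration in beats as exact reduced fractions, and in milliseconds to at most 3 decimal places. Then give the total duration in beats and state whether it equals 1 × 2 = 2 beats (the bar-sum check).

1) 0.0ms=0b +239.362ms=3/8b
2) 239.362ms=3/8b +398.936ms=5/8b
3) 638.298ms=1b +638.298ms=1b
Σ=2b of 2 (94bpm 2/4) — PASS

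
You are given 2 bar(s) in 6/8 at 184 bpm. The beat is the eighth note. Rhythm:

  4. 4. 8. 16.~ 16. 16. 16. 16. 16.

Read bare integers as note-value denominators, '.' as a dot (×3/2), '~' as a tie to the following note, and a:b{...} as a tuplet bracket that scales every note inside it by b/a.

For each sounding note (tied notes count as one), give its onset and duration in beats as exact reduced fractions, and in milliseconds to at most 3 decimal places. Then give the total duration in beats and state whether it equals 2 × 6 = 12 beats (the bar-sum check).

1) 0.0ms=0b +978.261ms=3b
2) 978.261ms=3b +978.261ms=3b
3) 1956.522ms=6b +489.13ms=3/2b
4) 2445.652ms=15/2b +489.13ms=3/2b
5) 2934.783ms=9b +244.565ms=3/4b
6) 3179.348ms=39/4b +244.565ms=3/4b
7) 3423.913ms=21/2b +244.565ms=3/4b
8) 3668.478ms=45/4b +244.565ms=3/4b
Σ=12b of 12 (184bpm 6/8) — PASS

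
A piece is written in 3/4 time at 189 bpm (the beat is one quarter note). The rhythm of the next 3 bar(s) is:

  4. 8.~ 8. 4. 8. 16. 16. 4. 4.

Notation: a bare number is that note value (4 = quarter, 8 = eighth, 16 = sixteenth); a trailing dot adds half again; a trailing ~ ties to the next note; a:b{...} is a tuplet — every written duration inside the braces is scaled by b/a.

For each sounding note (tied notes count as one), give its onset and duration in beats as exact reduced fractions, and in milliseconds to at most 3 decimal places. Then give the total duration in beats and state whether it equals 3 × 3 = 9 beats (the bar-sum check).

1) 0.0ms=0b +476.19ms=3/2b
2) 476.19ms=3/2b +476.19ms=3/2b
3) 952.381ms=3b +476.19ms=3/2b
4) 1428.571ms=9/2b +238.095ms=3/4b
5) 1666.667ms=21/4b +119.048ms=3/8b
6) 1785.714ms=45/8b +119.048ms=3/8b
7) 1904.762ms=6b +476.19ms=3/2b
8) 2380.952ms=15/2b +476.19ms=3/2b
Σ=9b of 9 (189bpm 3/4) — PASS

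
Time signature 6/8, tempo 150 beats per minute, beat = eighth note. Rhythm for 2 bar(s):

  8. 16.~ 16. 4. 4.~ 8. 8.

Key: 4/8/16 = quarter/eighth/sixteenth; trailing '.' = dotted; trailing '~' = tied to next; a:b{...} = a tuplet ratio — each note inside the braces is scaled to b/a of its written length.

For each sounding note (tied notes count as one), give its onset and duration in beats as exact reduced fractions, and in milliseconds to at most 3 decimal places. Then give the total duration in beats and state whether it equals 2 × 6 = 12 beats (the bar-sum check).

1) 0.0ms=0b +600.0ms=3/2b
2) 600.0ms=3/2b +600.0ms=3/2b
3) 1200.0ms=3b +1200.0ms=3b
4) 2400.0ms=6b +1800.0ms=9/2b
5) 4200.0ms=21/2b +600.0ms=3/2b
Σ=12b of 12 (150bpm 6/8) — PASS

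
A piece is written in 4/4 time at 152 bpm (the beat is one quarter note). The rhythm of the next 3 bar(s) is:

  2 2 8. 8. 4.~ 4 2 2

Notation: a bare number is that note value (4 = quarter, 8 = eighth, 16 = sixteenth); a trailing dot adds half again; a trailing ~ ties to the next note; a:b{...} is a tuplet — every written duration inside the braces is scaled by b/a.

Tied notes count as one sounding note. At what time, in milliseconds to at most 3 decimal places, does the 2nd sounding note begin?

note 2 onset = 2b = 789.474ms

1. 0.0ms @ 0 + 789.474ms (2)
2. 789.474ms @ 2 + 789.474ms (2)
3. 1578.947ms @ 4 + 296.053ms (3/4)
4. 1875.0ms @ 19/4 + 296.053ms (3/4)
5. 2171.053ms @ 11/2 + 986.842ms (5/2)
6. 3157.895ms @ 8 + 789.474ms (2)
7. 3947.368ms @ 10 + 789.474ms (2)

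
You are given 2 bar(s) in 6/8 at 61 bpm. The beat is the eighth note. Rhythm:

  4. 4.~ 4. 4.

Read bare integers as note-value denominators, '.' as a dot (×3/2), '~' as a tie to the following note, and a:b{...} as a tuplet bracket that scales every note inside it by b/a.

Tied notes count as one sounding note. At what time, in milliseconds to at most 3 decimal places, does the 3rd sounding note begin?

1. 0.0ms @ 0 + 2950.82ms (3)
2. 2950.82ms @ 3 + 5901.639ms (6)
3. 8852.459ms @ 9 + 2950.82ms (3)

note 3 onset = 9b = 8852.459ms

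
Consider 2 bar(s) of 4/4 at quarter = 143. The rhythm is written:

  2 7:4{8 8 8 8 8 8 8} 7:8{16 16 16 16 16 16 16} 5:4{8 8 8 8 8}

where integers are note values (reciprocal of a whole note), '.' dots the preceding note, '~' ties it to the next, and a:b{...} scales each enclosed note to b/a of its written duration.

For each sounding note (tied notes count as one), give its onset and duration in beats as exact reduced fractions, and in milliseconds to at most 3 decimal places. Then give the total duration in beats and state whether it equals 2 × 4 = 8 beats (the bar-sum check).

1) 0.0ms=0b +839.161ms=2b
2) 839.161ms=2b +119.88ms=2/7b
3) 959.041ms=16/7b +119.88ms=2/7b
4) 1078.921ms=18/7b +119.88ms=2/7b
5) 1198.801ms=20/7b +119.88ms=2/7b
6) 1318.681ms=22/7b +119.88ms=2/7b
7) 1438.561ms=24/7b +119.88ms=2/7b
8) 1558.442ms=26/7b +119.88ms=2/7b
9) 1678.322ms=4b +119.88ms=2/7b
10) 1798.202ms=30/7b +119.88ms=2/7b
11) 1918.082ms=32/7b +119.88ms=2/7b
12) 2037.962ms=34/7b +119.88ms=2/7b
13) 2157.842ms=36/7b +119.88ms=2/7b
14) 2277.722ms=38/7b +119.88ms=2/7b
15) 2397.602ms=40/7b +119.88ms=2/7b
16) 2517.483ms=6b +167.832ms=2/5b
17) 2685.315ms=32/5b +167.832ms=2/5b
18) 2853.147ms=34/5b +167.832ms=2/5b
19) 3020.979ms=36/5b +167.832ms=2/5b
20) 3188.811ms=38/5b +167.832ms=2/5b
Σ=8b of 8 (143bpm 4/4) — PASS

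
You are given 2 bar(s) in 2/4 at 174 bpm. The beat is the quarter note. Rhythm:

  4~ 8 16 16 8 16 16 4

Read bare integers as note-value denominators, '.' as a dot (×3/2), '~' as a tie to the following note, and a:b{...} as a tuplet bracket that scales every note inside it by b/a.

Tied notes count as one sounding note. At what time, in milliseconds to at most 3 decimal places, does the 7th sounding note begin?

note 7 onset = 3b = 1034.483ms

1. 0.0ms @ 0 + 517.241ms (3/2)
2. 517.241ms @ 3/2 + 86.207ms (1/4)
3. 603.448ms @ 7/4 + 86.207ms (1/4)
4. 689.655ms @ 2 + 172.414ms (1/2)
5. 862.069ms @ 5/2 + 86.207ms (1/4)
6. 948.276ms @ 11/4 + 86.207ms (1/4)
7. 1034.483ms @ 3 + 344.828ms (1)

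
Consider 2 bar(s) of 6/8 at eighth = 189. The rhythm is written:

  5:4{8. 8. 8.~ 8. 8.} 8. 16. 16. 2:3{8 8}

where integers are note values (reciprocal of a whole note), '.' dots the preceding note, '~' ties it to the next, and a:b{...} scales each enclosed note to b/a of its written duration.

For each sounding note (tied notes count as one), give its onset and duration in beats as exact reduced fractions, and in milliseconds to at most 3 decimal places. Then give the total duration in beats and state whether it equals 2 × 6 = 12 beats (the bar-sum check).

1) 0.0ms=0b +380.952ms=6/5b
2) 380.952ms=6/5b +380.952ms=6/5b
3) 761.905ms=12/5b +761.905ms=12/5b
4) 1523.81ms=24/5b +380.952ms=6/5b
5) 1904.762ms=6b +476.19ms=3/2b
6) 2380.952ms=15/2b +238.095ms=3/4b
7) 2619.048ms=33/4b +238.095ms=3/4b
8) 2857.143ms=9b +476.19ms=3/2b
9) 3333.333ms=21/2b +476.19ms=3/2b
Σ=12b of 12 (189bpm 6/8) — PASS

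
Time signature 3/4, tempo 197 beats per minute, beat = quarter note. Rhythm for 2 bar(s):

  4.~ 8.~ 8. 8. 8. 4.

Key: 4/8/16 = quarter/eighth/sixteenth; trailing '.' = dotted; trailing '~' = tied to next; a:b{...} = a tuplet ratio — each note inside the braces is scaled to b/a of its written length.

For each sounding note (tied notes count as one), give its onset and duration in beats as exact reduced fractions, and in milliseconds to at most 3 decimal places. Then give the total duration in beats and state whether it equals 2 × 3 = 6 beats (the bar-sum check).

1) 0.0ms=0b +913.706ms=3b
2) 913.706ms=3b +228.426ms=3/4b
3) 1142.132ms=15/4b +228.426ms=3/4b
4) 1370.558ms=9/2b +456.853ms=3/2b
Σ=6b of 6 (197bpm 3/4) — PASS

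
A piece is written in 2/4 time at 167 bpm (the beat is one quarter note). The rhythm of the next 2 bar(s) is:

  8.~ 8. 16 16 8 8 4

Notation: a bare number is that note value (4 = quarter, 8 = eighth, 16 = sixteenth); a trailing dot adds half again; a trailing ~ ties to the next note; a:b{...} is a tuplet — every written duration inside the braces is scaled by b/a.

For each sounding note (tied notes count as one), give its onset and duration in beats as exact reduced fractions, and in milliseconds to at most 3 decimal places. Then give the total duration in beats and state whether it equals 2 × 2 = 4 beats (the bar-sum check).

1) 0.0ms=0b +538.922ms=3/2b
2) 538.922ms=3/2b +89.82ms=1/4b
3) 628.743ms=7/4b +89.82ms=1/4b
4) 718.563ms=2b +179.641ms=1/2b
5) 898.204ms=5/2b +179.641ms=1/2b
6) 1077.844ms=3b +359.281ms=1b
Σ=4b of 4 (167bpm 2/4) — PASS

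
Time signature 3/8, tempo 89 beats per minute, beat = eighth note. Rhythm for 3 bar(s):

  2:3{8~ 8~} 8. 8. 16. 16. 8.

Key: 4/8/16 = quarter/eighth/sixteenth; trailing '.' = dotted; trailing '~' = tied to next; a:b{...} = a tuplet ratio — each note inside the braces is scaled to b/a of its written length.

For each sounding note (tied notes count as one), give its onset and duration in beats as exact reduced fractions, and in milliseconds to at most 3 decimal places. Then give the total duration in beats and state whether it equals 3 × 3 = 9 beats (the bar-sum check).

1) 0.0ms=0b +3033.708ms=9/2b
2) 3033.708ms=9/2b +1011.236ms=3/2b
3) 4044.944ms=6b +505.618ms=3/4b
4) 4550.562ms=27/4b +505.618ms=3/4b
5) 5056.18ms=15/2b +1011.236ms=3/2b
Σ=9b of 9 (89bpm 3/8) — PASS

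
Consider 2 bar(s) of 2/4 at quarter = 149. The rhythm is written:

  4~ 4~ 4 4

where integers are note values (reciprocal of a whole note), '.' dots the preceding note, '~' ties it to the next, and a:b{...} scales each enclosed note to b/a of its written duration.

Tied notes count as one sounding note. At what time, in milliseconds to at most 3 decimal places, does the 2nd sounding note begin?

1. 0.0ms @ 0 + 1208.054ms (3)
2. 1208.054ms @ 3 + 402.685ms (1)

note 2 onset = 3b = 1208.054ms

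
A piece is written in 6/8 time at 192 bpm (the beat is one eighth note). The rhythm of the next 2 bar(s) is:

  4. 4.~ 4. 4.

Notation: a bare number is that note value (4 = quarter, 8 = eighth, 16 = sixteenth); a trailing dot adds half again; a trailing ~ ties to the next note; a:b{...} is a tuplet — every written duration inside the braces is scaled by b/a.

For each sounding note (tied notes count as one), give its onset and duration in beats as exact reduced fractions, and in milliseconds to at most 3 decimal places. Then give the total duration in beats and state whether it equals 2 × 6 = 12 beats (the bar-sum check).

1) 0.0ms=0b +937.5ms=3b
2) 937.5ms=3b +1875.0ms=6b
3) 2812.5ms=9b +937.5ms=3b
Σ=12b of 12 (192bpm 6/8) — PASS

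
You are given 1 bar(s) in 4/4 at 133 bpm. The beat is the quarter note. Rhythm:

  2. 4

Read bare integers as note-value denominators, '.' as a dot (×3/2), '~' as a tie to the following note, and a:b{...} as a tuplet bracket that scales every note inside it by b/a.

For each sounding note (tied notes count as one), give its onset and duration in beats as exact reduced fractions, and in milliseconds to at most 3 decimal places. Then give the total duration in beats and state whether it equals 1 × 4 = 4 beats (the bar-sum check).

1) 0.0ms=0b +1353.383ms=3b
2) 1353.383ms=3b +451.128ms=1b
Σ=4b of 4 (133bpm 4/4) — PASS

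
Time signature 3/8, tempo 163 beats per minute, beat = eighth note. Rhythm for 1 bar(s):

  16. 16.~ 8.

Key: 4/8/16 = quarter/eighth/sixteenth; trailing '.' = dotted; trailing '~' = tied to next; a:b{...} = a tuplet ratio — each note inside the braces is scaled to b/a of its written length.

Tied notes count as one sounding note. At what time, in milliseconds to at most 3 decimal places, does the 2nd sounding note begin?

note 2 onset = 3/4b = 276.074ms

1. 0.0ms @ 0 + 276.074ms (3/4)
2. 276.074ms @ 3/4 + 828.221ms (9/4)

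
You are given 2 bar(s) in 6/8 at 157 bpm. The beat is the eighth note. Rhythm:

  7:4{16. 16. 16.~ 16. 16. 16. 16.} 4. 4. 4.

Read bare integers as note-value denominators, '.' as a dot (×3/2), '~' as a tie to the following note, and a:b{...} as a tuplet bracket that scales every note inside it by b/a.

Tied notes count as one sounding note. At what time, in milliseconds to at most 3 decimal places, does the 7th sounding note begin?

1. 0.0ms @ 0 + 163.785ms (3/7)
2. 163.785ms @ 3/7 + 163.785ms (3/7)
3. 327.571ms @ 6/7 + 327.571ms (6/7)
4. 655.141ms @ 12/7 + 163.785ms (3/7)
5. 818.926ms @ 15/7 + 163.785ms (3/7)
6. 982.712ms @ 18/7 + 163.785ms (3/7)
7. 1146.497ms @ 3 + 1146.497ms (3)
8. 2292.994ms @ 6 + 1146.497ms (3)
9. 3439.49ms @ 9 + 1146.497ms (3)

note 7 onset = 3b = 1146.497ms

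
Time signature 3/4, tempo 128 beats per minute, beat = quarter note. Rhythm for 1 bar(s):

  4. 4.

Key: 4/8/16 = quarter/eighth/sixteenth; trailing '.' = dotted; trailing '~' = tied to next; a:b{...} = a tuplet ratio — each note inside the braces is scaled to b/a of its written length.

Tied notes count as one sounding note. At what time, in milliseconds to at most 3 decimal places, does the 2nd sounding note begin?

1. 0.0ms @ 0 + 703.125ms (3/2)
2. 703.125ms @ 3/2 + 703.125ms (3/2)

note 2 onset = 3/2b = 703.125ms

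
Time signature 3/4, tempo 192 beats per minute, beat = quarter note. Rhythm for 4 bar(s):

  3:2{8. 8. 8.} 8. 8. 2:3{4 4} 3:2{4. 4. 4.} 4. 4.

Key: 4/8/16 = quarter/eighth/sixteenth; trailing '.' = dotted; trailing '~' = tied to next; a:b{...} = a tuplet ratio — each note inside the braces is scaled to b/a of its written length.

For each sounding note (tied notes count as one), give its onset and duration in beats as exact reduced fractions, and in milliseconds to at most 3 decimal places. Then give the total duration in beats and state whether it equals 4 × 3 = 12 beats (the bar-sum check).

1) 0.0ms=0b +156.25ms=1/2b
2) 156.25ms=1/2b +156.25ms=1/2b
3) 312.5ms=1b +156.25ms=1/2b
4) 468.75ms=3/2b +234.375ms=3/4b
5) 703.125ms=9/4b +234.375ms=3/4b
6) 937.5ms=3b +468.75ms=3/2b
7) 1406.25ms=9/2b +468.75ms=3/2b
8) 1875.0ms=6b +312.5ms=1b
9) 2187.5ms=7b +312.5ms=1b
10) 2500.0ms=8b +312.5ms=1b
11) 2812.5ms=9b +468.75ms=3/2b
12) 3281.25ms=21/2b +468.75ms=3/2b
Σ=12b of 12 (192bpm 3/4) — PASS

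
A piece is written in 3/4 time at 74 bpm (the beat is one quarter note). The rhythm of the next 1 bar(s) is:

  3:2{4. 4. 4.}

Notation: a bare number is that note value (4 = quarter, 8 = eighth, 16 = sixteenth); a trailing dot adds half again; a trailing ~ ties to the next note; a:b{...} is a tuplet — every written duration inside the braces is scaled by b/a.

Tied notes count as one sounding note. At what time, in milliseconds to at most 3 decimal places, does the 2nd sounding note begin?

note 2 onset = 1b = 810.811ms

1. 0.0ms @ 0 + 810.811ms (1)
2. 810.811ms @ 1 + 810.811ms (1)
3. 1621.622ms @ 2 + 810.811ms (1)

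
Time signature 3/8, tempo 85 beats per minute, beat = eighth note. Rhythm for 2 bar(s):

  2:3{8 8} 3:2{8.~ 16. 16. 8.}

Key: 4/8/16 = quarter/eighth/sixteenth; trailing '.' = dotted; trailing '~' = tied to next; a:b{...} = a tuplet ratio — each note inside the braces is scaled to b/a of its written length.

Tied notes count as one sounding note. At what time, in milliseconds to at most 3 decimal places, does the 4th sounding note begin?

1. 0.0ms @ 0 + 1058.824ms (3/2)
2. 1058.824ms @ 3/2 + 1058.824ms (3/2)
3. 2117.647ms @ 3 + 1058.824ms (3/2)
4. 3176.471ms @ 9/2 + 352.941ms (1/2)
5. 3529.412ms @ 5 + 705.882ms (1)

note 4 onset = 9/2b = 3176.471ms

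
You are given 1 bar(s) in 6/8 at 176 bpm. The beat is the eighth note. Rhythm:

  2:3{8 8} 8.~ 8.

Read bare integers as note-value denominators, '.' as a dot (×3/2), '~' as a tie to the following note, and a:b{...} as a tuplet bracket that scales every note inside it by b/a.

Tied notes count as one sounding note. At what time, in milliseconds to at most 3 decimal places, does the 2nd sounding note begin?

note 2 onset = 3/2b = 511.364ms

1. 0.0ms @ 0 + 511.364ms (3/2)
2. 511.364ms @ 3/2 + 511.364ms (3/2)
3. 1022.727ms @ 3 + 1022.727ms (3)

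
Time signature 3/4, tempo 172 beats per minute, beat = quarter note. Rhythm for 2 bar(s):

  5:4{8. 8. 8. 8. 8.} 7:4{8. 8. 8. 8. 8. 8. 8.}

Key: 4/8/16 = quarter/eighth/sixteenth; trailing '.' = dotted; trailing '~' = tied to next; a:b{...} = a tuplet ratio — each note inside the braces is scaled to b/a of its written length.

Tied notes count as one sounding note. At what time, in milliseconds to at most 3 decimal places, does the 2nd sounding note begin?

1. 0.0ms @ 0 + 209.302ms (3/5)
2. 209.302ms @ 3/5 + 209.302ms (3/5)
3. 418.605ms @ 6/5 + 209.302ms (3/5)
4. 627.907ms @ 9/5 + 209.302ms (3/5)
5. 837.209ms @ 12/5 + 209.302ms (3/5)
6. 1046.512ms @ 3 + 149.502ms (3/7)
7. 1196.013ms @ 24/7 + 149.502ms (3/7)
8. 1345.515ms @ 27/7 + 149.502ms (3/7)
9. 1495.017ms @ 30/7 + 149.502ms (3/7)
10. 1644.518ms @ 33/7 + 149.502ms (3/7)
11. 1794.02ms @ 36/7 + 149.502ms (3/7)
12. 1943.522ms @ 39/7 + 149.502ms (3/7)

note 2 onset = 3/5b = 209.302ms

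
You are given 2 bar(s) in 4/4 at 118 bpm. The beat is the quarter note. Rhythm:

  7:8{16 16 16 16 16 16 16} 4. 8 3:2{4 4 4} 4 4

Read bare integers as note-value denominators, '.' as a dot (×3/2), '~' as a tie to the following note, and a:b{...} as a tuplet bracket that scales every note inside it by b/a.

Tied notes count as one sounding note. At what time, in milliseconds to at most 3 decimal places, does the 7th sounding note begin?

1. 0.0ms @ 0 + 145.278ms (2/7)
2. 145.278ms @ 2/7 + 145.278ms (2/7)
3. 290.557ms @ 4/7 + 145.278ms (2/7)
4. 435.835ms @ 6/7 + 145.278ms (2/7)
5. 581.114ms @ 8/7 + 145.278ms (2/7)
6. 726.392ms @ 10/7 + 145.278ms (2/7)
7. 871.671ms @ 12/7 + 145.278ms (2/7)
8. 1016.949ms @ 2 + 762.712ms (3/2)
9. 1779.661ms @ 7/2 + 254.237ms (1/2)
10. 2033.898ms @ 4 + 338.983ms (2/3)
11. 2372.881ms @ 14/3 + 338.983ms (2/3)
12. 2711.864ms @ 16/3 + 338.983ms (2/3)
13. 3050.847ms @ 6 + 508.475ms (1)
14. 3559.322ms @ 7 + 508.475ms (1)

note 7 onset = 12/7b = 871.671ms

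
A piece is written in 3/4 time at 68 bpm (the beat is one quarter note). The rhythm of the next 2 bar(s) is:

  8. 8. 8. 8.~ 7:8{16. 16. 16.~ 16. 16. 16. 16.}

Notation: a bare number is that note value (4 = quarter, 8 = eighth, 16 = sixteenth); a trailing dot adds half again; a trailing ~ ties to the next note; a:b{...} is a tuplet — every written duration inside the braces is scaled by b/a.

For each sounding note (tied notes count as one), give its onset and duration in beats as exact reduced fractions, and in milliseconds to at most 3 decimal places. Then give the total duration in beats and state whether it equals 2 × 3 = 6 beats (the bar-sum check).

1) 0.0ms=0b +661.765ms=3/4b
2) 661.765ms=3/4b +661.765ms=3/4b
3) 1323.529ms=3/2b +661.765ms=3/4b
4) 1985.294ms=9/4b +1039.916ms=33/28b
5) 3025.21ms=24/7b +378.151ms=3/7b
6) 3403.361ms=27/7b +756.303ms=6/7b
7) 4159.664ms=33/7b +378.151ms=3/7b
8) 4537.815ms=36/7b +378.151ms=3/7b
9) 4915.966ms=39/7b +378.151ms=3/7b
Σ=6b of 6 (68bpm 3/4) — PASS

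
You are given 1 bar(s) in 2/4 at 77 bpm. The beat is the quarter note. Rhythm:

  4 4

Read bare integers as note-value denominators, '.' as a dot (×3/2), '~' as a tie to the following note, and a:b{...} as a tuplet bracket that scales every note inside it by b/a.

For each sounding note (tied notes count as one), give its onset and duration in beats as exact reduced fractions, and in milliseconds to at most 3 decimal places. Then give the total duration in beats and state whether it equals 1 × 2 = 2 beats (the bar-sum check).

1) 0.0ms=0b +779.221ms=1b
2) 779.221ms=1b +779.221ms=1b
Σ=2b of 2 (77bpm 2/4) — PASS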